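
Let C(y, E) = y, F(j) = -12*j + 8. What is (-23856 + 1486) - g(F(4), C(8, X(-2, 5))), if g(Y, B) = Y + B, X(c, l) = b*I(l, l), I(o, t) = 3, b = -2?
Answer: -22338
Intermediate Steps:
F(j) = 8 - 12*j
X(c, l) = -6 (X(c, l) = -2*3 = -6)
g(Y, B) = B + Y
(-23856 + 1486) - g(F(4), C(8, X(-2, 5))) = (-23856 + 1486) - (8 + (8 - 12*4)) = -22370 - (8 + (8 - 48)) = -22370 - (8 - 40) = -22370 - 1*(-32) = -22370 + 32 = -22338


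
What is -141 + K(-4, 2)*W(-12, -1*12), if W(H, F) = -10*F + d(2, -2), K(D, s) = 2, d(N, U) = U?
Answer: 95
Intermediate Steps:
W(H, F) = -2 - 10*F (W(H, F) = -10*F - 2 = -2 - 10*F)
-141 + K(-4, 2)*W(-12, -1*12) = -141 + 2*(-2 - (-10)*12) = -141 + 2*(-2 - 10*(-12)) = -141 + 2*(-2 + 120) = -141 + 2*118 = -141 + 236 = 95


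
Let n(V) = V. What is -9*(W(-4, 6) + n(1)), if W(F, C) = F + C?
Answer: -27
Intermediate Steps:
W(F, C) = C + F
-9*(W(-4, 6) + n(1)) = -9*((6 - 4) + 1) = -9*(2 + 1) = -9*3 = -27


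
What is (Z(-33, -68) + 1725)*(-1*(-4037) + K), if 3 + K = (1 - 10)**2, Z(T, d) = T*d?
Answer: 16332435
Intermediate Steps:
K = 78 (K = -3 + (1 - 10)**2 = -3 + (-9)**2 = -3 + 81 = 78)
(Z(-33, -68) + 1725)*(-1*(-4037) + K) = (-33*(-68) + 1725)*(-1*(-4037) + 78) = (2244 + 1725)*(4037 + 78) = 3969*4115 = 16332435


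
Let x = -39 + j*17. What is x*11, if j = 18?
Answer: 2937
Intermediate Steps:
x = 267 (x = -39 + 18*17 = -39 + 306 = 267)
x*11 = 267*11 = 2937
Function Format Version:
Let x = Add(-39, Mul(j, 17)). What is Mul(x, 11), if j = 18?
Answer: 2937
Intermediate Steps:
x = 267 (x = Add(-39, Mul(18, 17)) = Add(-39, 306) = 267)
Mul(x, 11) = Mul(267, 11) = 2937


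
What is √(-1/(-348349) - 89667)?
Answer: I*√10880823762149918/348349 ≈ 299.44*I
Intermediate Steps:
√(-1/(-348349) - 89667) = √(-1*(-1/348349) - 89667) = √(1/348349 - 89667) = √(-31235409782/348349) = I*√10880823762149918/348349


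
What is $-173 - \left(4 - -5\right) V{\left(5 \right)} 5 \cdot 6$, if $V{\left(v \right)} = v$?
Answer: $-1523$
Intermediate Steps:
$-173 - \left(4 - -5\right) V{\left(5 \right)} 5 \cdot 6 = -173 - \left(4 - -5\right) 5 \cdot 5 \cdot 6 = -173 - \left(4 + 5\right) 25 \cdot 6 = -173 - 9 \cdot 150 = -173 - 1350 = -1523$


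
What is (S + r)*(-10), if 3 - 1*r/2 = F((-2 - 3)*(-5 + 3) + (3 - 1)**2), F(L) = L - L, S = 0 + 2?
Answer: -80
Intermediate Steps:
S = 2
F(L) = 0
r = 6 (r = 6 - 2*0 = 6 + 0 = 6)
(S + r)*(-10) = (2 + 6)*(-10) = 8*(-10) = -80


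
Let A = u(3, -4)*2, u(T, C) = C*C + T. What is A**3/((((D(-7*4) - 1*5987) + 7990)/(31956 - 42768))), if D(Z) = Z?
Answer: -593276064/1975 ≈ -3.0039e+5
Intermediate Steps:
u(T, C) = T + C**2 (u(T, C) = C**2 + T = T + C**2)
A = 38 (A = (3 + (-4)**2)*2 = (3 + 16)*2 = 19*2 = 38)
A**3/((((D(-7*4) - 1*5987) + 7990)/(31956 - 42768))) = 38**3/((((-7*4 - 1*5987) + 7990)/(31956 - 42768))) = 54872/((((-28 - 5987) + 7990)/(-10812))) = 54872/(((-6015 + 7990)*(-1/10812))) = 54872/((1975*(-1/10812))) = 54872/(-1975/10812) = 54872*(-10812/1975) = -593276064/1975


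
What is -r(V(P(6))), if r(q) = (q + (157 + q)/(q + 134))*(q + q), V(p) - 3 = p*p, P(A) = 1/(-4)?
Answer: -7273217/280704 ≈ -25.911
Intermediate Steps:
P(A) = -1/4
V(p) = 3 + p**2 (V(p) = 3 + p*p = 3 + p**2)
r(q) = 2*q*(q + (157 + q)/(134 + q)) (r(q) = (q + (157 + q)/(134 + q))*(2*q) = 2*q*(q + (157 + q)/(134 + q)))
-r(V(P(6))) = -2*(3 + (-1/4)**2)*(157 + (3 + (-1/4)**2)**2 + 135*(3 + (-1/4)**2))/(134 + (3 + (-1/4)**2)) = -2*(3 + 1/16)*(157 + (3 + 1/16)**2 + 135*(3 + 1/16))/(134 + (3 + 1/16)) = -2*49*(157 + (49/16)**2 + 135*(49/16))/(16*(134 + 49/16)) = -2*49*(157 + 2401/256 + 6615/16)/(16*2193/16) = -2*49*16*148433/(16*2193*256) = -1*7273217/280704 = -7273217/280704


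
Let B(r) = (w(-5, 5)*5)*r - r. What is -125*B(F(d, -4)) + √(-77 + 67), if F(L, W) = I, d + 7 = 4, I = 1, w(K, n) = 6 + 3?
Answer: -5500 + I*√10 ≈ -5500.0 + 3.1623*I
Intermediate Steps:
w(K, n) = 9
d = -3 (d = -7 + 4 = -3)
F(L, W) = 1
B(r) = 44*r (B(r) = (9*5)*r - r = 45*r - r = 44*r)
-125*B(F(d, -4)) + √(-77 + 67) = -5500 + √(-77 + 67) = -125*44 + √(-10) = -5500 + I*√10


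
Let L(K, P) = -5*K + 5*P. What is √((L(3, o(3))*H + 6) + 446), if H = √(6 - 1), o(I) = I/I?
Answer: √(452 - 10*√5) ≈ 20.728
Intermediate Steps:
o(I) = 1
H = √5 ≈ 2.2361
√((L(3, o(3))*H + 6) + 446) = √(((-5*3 + 5*1)*√5 + 6) + 446) = √(((-15 + 5)*√5 + 6) + 446) = √((-10*√5 + 6) + 446) = √((6 - 10*√5) + 446) = √(452 - 10*√5)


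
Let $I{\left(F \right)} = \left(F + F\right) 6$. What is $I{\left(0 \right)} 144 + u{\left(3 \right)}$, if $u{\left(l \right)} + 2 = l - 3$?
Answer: $-2$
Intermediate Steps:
$u{\left(l \right)} = -5 + l$ ($u{\left(l \right)} = -2 + \left(l - 3\right) = -2 + \left(-3 + l\right) = -5 + l$)
$I{\left(F \right)} = 12 F$ ($I{\left(F \right)} = 2 F 6 = 12 F$)
$I{\left(0 \right)} 144 + u{\left(3 \right)} = 12 \cdot 0 \cdot 144 + \left(-5 + 3\right) = 0 \cdot 144 - 2 = 0 - 2 = -2$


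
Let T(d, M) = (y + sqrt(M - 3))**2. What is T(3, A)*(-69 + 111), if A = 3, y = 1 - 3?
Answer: 168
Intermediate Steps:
y = -2
T(d, M) = (-2 + sqrt(-3 + M))**2 (T(d, M) = (-2 + sqrt(M - 3))**2 = (-2 + sqrt(-3 + M))**2)
T(3, A)*(-69 + 111) = (-2 + sqrt(-3 + 3))**2*(-69 + 111) = (-2 + sqrt(0))**2*42 = (-2 + 0)**2*42 = (-2)**2*42 = 4*42 = 168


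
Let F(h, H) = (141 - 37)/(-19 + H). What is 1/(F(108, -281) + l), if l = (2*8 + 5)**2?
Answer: 75/33049 ≈ 0.0022694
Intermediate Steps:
F(h, H) = 104/(-19 + H)
l = 441 (l = (16 + 5)**2 = 21**2 = 441)
1/(F(108, -281) + l) = 1/(104/(-19 - 281) + 441) = 1/(104/(-300) + 441) = 1/(104*(-1/300) + 441) = 1/(-26/75 + 441) = 1/(33049/75) = 75/33049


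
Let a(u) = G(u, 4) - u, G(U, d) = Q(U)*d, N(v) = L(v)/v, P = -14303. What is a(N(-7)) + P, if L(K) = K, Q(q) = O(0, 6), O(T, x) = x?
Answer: -14280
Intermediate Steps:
Q(q) = 6
N(v) = 1 (N(v) = v/v = 1)
G(U, d) = 6*d
a(u) = 24 - u (a(u) = 6*4 - u = 24 - u)
a(N(-7)) + P = (24 - 1*1) - 14303 = (24 - 1) - 14303 = 23 - 14303 = -14280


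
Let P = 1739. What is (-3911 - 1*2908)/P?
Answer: -6819/1739 ≈ -3.9212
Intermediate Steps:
(-3911 - 1*2908)/P = (-3911 - 1*2908)/1739 = (-3911 - 2908)*(1/1739) = -6819*1/1739 = -6819/1739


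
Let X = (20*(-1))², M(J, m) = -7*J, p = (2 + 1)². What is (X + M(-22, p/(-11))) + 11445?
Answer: 11999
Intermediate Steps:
p = 9 (p = 3² = 9)
X = 400 (X = (-20)² = 400)
(X + M(-22, p/(-11))) + 11445 = (400 - 7*(-22)) + 11445 = (400 + 154) + 11445 = 554 + 11445 = 11999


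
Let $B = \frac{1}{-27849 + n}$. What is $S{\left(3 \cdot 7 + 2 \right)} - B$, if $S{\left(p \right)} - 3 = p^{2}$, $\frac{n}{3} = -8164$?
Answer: $\frac{27845413}{52341} \approx 532.0$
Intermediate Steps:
$n = -24492$ ($n = 3 \left(-8164\right) = -24492$)
$B = - \frac{1}{52341}$ ($B = \frac{1}{-27849 - 24492} = \frac{1}{-52341} = - \frac{1}{52341} \approx -1.9105 \cdot 10^{-5}$)
$S{\left(p \right)} = 3 + p^{2}$
$S{\left(3 \cdot 7 + 2 \right)} - B = \left(3 + \left(3 \cdot 7 + 2\right)^{2}\right) - - \frac{1}{52341} = \left(3 + \left(21 + 2\right)^{2}\right) + \frac{1}{52341} = \left(3 + 23^{2}\right) + \frac{1}{52341} = \left(3 + 529\right) + \frac{1}{52341} = 532 + \frac{1}{52341} = \frac{27845413}{52341}$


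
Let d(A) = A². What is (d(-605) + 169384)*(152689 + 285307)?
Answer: 234507000364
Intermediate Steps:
(d(-605) + 169384)*(152689 + 285307) = ((-605)² + 169384)*(152689 + 285307) = (366025 + 169384)*437996 = 535409*437996 = 234507000364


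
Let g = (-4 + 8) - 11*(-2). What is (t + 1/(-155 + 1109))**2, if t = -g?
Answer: 615188809/910116 ≈ 675.95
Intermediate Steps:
g = 26 (g = 4 + 22 = 26)
t = -26 (t = -1*26 = -26)
(t + 1/(-155 + 1109))**2 = (-26 + 1/(-155 + 1109))**2 = (-26 + 1/954)**2 = (-24803/954)**2 = 615188809/910116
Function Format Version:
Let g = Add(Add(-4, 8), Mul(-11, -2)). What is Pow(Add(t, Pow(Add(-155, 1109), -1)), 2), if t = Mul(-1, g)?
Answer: Rational(615188809, 910116) ≈ 675.95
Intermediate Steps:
g = 26 (g = Add(4, 22) = 26)
t = -26 (t = Mul(-1, 26) = -26)
Pow(Add(t, Pow(Add(-155, 1109), -1)), 2) = Pow(Add(-26, Pow(Add(-155, 1109), -1)), 2) = Pow(Add(-26, Pow(954, -1)), 2) = Pow(Add(-26, Rational(1, 954)), 2) = Pow(Rational(-24803, 954), 2) = Rational(615188809, 910116)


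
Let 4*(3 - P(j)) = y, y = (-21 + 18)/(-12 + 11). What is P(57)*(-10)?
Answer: -45/2 ≈ -22.500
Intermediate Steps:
y = 3 (y = -3/(-1) = -3*(-1) = 3)
P(j) = 9/4 (P(j) = 3 - ¼*3 = 3 - ¾ = 9/4)
P(57)*(-10) = (9/4)*(-10) = -45/2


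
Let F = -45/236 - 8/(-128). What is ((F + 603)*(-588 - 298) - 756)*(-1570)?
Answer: 198191308925/236 ≈ 8.3979e+8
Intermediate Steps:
F = -121/944 (F = -45*1/236 - 8*(-1/128) = -45/236 + 1/16 = -121/944 ≈ -0.12818)
((F + 603)*(-588 - 298) - 756)*(-1570) = ((-121/944 + 603)*(-588 - 298) - 756)*(-1570) = ((569111/944)*(-886) - 756)*(-1570) = (-252116173/472 - 756)*(-1570) = -252473005/472*(-1570) = 198191308925/236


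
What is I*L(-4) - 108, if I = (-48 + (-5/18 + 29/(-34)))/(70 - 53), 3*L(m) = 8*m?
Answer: -602180/7803 ≈ -77.173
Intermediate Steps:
L(m) = 8*m/3 (L(m) = (8*m)/3 = 8*m/3)
I = -7517/2601 (I = (-48 + (-5*1/18 + 29*(-1/34)))/17 = (-48 + (-5/18 - 29/34))*(1/17) = (-48 - 173/153)*(1/17) = -7517/153*1/17 = -7517/2601 ≈ -2.8900)
I*L(-4) - 108 = -60136*(-4)/7803 - 108 = -7517/2601*(-32/3) - 108 = 240544/7803 - 108 = -602180/7803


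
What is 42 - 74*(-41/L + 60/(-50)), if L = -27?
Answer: 2488/135 ≈ 18.430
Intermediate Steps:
42 - 74*(-41/L + 60/(-50)) = 42 - 74*(-41/(-27) + 60/(-50)) = 42 - 74*(-41*(-1/27) + 60*(-1/50)) = 42 - 74*(41/27 - 6/5) = 42 - 74*43/135 = 42 - 3182/135 = 2488/135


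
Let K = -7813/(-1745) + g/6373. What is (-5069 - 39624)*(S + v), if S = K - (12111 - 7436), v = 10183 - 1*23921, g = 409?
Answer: 9149477196482843/11120885 ≈ 8.2273e+8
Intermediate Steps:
v = -13738 (v = 10183 - 23921 = -13738)
K = 50505954/11120885 (K = -7813/(-1745) + 409/6373 = -7813*(-1/1745) + 409*(1/6373) = 7813/1745 + 409/6373 = 50505954/11120885 ≈ 4.5415)
S = -51939631421/11120885 (S = 50505954/11120885 - (12111 - 7436) = 50505954/11120885 - 1*4675 = 50505954/11120885 - 4675 = -51939631421/11120885 ≈ -4670.5)
(-5069 - 39624)*(S + v) = (-5069 - 39624)*(-51939631421/11120885 - 13738) = -44693*(-204718349551/11120885) = 9149477196482843/11120885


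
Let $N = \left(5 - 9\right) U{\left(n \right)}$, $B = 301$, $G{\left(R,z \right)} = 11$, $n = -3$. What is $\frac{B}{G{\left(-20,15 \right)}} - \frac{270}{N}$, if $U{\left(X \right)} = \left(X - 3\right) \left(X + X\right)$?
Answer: $\frac{2573}{88} \approx 29.239$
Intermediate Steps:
$U{\left(X \right)} = 2 X \left(-3 + X\right)$ ($U{\left(X \right)} = \left(-3 + X\right) 2 X = 2 X \left(-3 + X\right)$)
$N = -144$ ($N = \left(5 - 9\right) 2 \left(-3\right) \left(-3 - 3\right) = - 4 \cdot 2 \left(-3\right) \left(-6\right) = \left(-4\right) 36 = -144$)
$\frac{B}{G{\left(-20,15 \right)}} - \frac{270}{N} = \frac{301}{11} - \frac{270}{-144} = 301 \cdot \frac{1}{11} - - \frac{15}{8} = \frac{301}{11} + \frac{15}{8} = \frac{2573}{88}$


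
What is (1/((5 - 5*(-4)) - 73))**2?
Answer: 1/2304 ≈ 0.00043403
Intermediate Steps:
(1/((5 - 5*(-4)) - 73))**2 = (1/((5 + 20) - 73))**2 = (1/(25 - 73))**2 = (1/(-48))**2 = (-1/48)**2 = 1/2304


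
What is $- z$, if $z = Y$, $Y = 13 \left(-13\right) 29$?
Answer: $4901$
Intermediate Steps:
$Y = -4901$ ($Y = \left(-169\right) 29 = -4901$)
$z = -4901$
$- z = \left(-1\right) \left(-4901\right) = 4901$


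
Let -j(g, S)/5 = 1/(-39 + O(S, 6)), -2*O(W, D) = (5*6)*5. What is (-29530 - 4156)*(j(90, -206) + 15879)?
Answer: -30489383873/57 ≈ -5.3490e+8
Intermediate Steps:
O(W, D) = -75 (O(W, D) = -5*6*5/2 = -15*5 = -½*150 = -75)
j(g, S) = 5/114 (j(g, S) = -5/(-39 - 75) = -5/(-114) = -5*(-1/114) = 5/114)
(-29530 - 4156)*(j(90, -206) + 15879) = (-29530 - 4156)*(5/114 + 15879) = -33686*1810211/114 = -30489383873/57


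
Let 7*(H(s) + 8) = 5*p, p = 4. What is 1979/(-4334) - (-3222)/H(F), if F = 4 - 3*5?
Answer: -1358615/2167 ≈ -626.96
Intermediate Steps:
F = -11 (F = 4 - 15 = -11)
H(s) = -36/7 (H(s) = -8 + (5*4)/7 = -8 + (⅐)*20 = -8 + 20/7 = -36/7)
1979/(-4334) - (-3222)/H(F) = 1979/(-4334) - (-3222)/(-36/7) = 1979*(-1/4334) - (-3222)*(-7)/36 = -1979/4334 - 1*1253/2 = -1979/4334 - 1253/2 = -1358615/2167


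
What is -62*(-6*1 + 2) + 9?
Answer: 257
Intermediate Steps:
-62*(-6*1 + 2) + 9 = -62*(-6 + 2) + 9 = -62*(-4) + 9 = 248 + 9 = 257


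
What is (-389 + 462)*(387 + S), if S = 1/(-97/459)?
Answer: 2706840/97 ≈ 27906.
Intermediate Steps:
S = -459/97 (S = 1/(-97*1/459) = 1/(-97/459) = -459/97 ≈ -4.7320)
(-389 + 462)*(387 + S) = (-389 + 462)*(387 - 459/97) = 73*(37080/97) = 2706840/97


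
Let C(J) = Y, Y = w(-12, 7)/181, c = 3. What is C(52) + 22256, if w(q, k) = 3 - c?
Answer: 22256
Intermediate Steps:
w(q, k) = 0 (w(q, k) = 3 - 1*3 = 3 - 3 = 0)
Y = 0 (Y = 0/181 = 0*(1/181) = 0)
C(J) = 0
C(52) + 22256 = 0 + 22256 = 22256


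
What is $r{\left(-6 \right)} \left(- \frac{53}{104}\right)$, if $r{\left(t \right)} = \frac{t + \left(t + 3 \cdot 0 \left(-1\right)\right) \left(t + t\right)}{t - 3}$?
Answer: $\frac{583}{156} \approx 3.7372$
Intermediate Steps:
$r{\left(t \right)} = \frac{t + 2 t^{2}}{-3 + t}$ ($r{\left(t \right)} = \frac{t + \left(t + 0 \left(-1\right)\right) 2 t}{-3 + t} = \frac{t + \left(t + 0\right) 2 t}{-3 + t} = \frac{t + t 2 t}{-3 + t} = \frac{t + 2 t^{2}}{-3 + t}$)
$r{\left(-6 \right)} \left(- \frac{53}{104}\right) = - \frac{6 \left(1 + 2 \left(-6\right)\right)}{-3 - 6} \left(- \frac{53}{104}\right) = - \frac{6 \left(1 - 12\right)}{-9} \left(\left(-53\right) \frac{1}{104}\right) = \left(-6\right) \left(- \frac{1}{9}\right) \left(-11\right) \left(- \frac{53}{104}\right) = \left(- \frac{22}{3}\right) \left(- \frac{53}{104}\right) = \frac{583}{156}$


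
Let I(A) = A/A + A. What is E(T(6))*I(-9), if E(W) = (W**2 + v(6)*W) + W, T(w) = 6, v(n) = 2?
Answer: -432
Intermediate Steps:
I(A) = 1 + A
E(W) = W**2 + 3*W (E(W) = (W**2 + 2*W) + W = W**2 + 3*W)
E(T(6))*I(-9) = (6*(3 + 6))*(1 - 9) = (6*9)*(-8) = 54*(-8) = -432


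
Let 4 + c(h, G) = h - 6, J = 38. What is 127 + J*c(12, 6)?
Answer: 203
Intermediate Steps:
c(h, G) = -10 + h (c(h, G) = -4 + (h - 6) = -4 + (-6 + h) = -10 + h)
127 + J*c(12, 6) = 127 + 38*(-10 + 12) = 127 + 38*2 = 127 + 76 = 203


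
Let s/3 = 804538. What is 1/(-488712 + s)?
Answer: 1/1924902 ≈ 5.1951e-7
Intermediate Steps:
s = 2413614 (s = 3*804538 = 2413614)
1/(-488712 + s) = 1/(-488712 + 2413614) = 1/1924902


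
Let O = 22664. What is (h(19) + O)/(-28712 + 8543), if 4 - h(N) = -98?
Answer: -22766/20169 ≈ -1.1288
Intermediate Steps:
h(N) = 102 (h(N) = 4 - 1*(-98) = 4 + 98 = 102)
(h(19) + O)/(-28712 + 8543) = (102 + 22664)/(-28712 + 8543) = 22766/(-20169) = 22766*(-1/20169) = -22766/20169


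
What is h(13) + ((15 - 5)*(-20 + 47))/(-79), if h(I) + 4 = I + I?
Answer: 1468/79 ≈ 18.582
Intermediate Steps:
h(I) = -4 + 2*I (h(I) = -4 + (I + I) = -4 + 2*I)
h(13) + ((15 - 5)*(-20 + 47))/(-79) = (-4 + 2*13) + ((15 - 5)*(-20 + 47))/(-79) = (-4 + 26) + (10*27)*(-1/79) = 22 + 270*(-1/79) = 22 - 270/79 = 1468/79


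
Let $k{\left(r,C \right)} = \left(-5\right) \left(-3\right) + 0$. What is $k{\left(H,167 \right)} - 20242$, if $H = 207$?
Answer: $-20227$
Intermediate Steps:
$k{\left(r,C \right)} = 15$ ($k{\left(r,C \right)} = 15 + 0 = 15$)
$k{\left(H,167 \right)} - 20242 = 15 - 20242 = -20227$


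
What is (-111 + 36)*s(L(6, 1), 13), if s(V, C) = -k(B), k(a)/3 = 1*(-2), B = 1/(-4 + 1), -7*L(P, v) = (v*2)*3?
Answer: -450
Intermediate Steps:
L(P, v) = -6*v/7 (L(P, v) = -v*2*3/7 = -2*v*3/7 = -6*v/7)
B = -⅓ (B = 1/(-3) = -⅓ ≈ -0.33333)
k(a) = -6 (k(a) = 3*(1*(-2)) = 3*(-2) = -6)
s(V, C) = 6 (s(V, C) = -1*(-6) = 6)
(-111 + 36)*s(L(6, 1), 13) = (-111 + 36)*6 = -75*6 = -450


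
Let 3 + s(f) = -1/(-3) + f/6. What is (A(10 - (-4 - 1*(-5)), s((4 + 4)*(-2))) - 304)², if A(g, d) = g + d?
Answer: 811801/9 ≈ 90200.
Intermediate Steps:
s(f) = -8/3 + f/6 (s(f) = -3 + (-1/(-3) + f/6) = -3 + (-1*(-⅓) + f*(⅙)) = -3 + (⅓ + f/6) = -8/3 + f/6)
A(g, d) = d + g
(A(10 - (-4 - 1*(-5)), s((4 + 4)*(-2))) - 304)² = (((-8/3 + ((4 + 4)*(-2))/6) + (10 - (-4 - 1*(-5)))) - 304)² = (((-8/3 + (8*(-2))/6) + (10 - (-4 + 5))) - 304)² = (((-8/3 + (⅙)*(-16)) + (10 - 1*1)) - 304)² = (((-8/3 - 8/3) + (10 - 1)) - 304)² = ((-16/3 + 9) - 304)² = (11/3 - 304)² = (-901/3)² = 811801/9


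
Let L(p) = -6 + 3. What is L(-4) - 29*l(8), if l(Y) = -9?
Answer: 258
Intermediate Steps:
L(p) = -3
L(-4) - 29*l(8) = -3 - 29*(-9) = -3 + 261 = 258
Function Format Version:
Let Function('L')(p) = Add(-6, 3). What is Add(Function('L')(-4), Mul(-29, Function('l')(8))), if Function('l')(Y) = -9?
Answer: 258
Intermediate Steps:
Function('L')(p) = -3
Add(Function('L')(-4), Mul(-29, Function('l')(8))) = Add(-3, Mul(-29, -9)) = Add(-3, 261) = 258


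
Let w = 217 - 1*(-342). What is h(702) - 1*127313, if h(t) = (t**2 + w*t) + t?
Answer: 758611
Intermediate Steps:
w = 559 (w = 217 + 342 = 559)
h(t) = t**2 + 560*t (h(t) = (t**2 + 559*t) + t = t**2 + 560*t)
h(702) - 1*127313 = 702*(560 + 702) - 1*127313 = 702*1262 - 127313 = 885924 - 127313 = 758611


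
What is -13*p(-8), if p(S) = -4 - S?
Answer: -52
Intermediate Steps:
-13*p(-8) = -13*(-4 - 1*(-8)) = -13*(-4 + 8) = -13*4 = -52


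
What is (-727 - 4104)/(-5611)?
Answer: 4831/5611 ≈ 0.86099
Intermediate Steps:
(-727 - 4104)/(-5611) = -4831*(-1/5611) = 4831/5611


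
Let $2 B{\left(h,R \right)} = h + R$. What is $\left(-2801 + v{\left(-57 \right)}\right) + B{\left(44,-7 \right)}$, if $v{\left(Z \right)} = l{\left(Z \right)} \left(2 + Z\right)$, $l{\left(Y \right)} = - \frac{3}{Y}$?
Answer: $- \frac{105845}{38} \approx -2785.4$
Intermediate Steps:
$v{\left(Z \right)} = - \frac{3 \left(2 + Z\right)}{Z}$ ($v{\left(Z \right)} = - \frac{3}{Z} \left(2 + Z\right) = - \frac{3 \left(2 + Z\right)}{Z}$)
$B{\left(h,R \right)} = \frac{R}{2} + \frac{h}{2}$ ($B{\left(h,R \right)} = \frac{h + R}{2} = \frac{R + h}{2} = \frac{R}{2} + \frac{h}{2}$)
$\left(-2801 + v{\left(-57 \right)}\right) + B{\left(44,-7 \right)} = \left(-2801 - \left(3 + \frac{6}{-57}\right)\right) + \left(\frac{1}{2} \left(-7\right) + \frac{1}{2} \cdot 44\right) = \left(-2801 - \frac{55}{19}\right) + \left(- \frac{7}{2} + 22\right) = \left(-2801 + \left(-3 + \frac{2}{19}\right)\right) + \frac{37}{2} = \left(-2801 - \frac{55}{19}\right) + \frac{37}{2} = - \frac{53274}{19} + \frac{37}{2} = - \frac{105845}{38}$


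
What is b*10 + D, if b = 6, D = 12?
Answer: 72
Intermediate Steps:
b*10 + D = 6*10 + 12 = 60 + 12 = 72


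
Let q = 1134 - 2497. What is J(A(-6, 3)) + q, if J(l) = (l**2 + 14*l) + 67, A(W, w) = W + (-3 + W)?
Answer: -1281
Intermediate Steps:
A(W, w) = -3 + 2*W
q = -1363
J(l) = 67 + l**2 + 14*l
J(A(-6, 3)) + q = (67 + (-3 + 2*(-6))**2 + 14*(-3 + 2*(-6))) - 1363 = (67 + (-3 - 12)**2 + 14*(-3 - 12)) - 1363 = (67 + (-15)**2 + 14*(-15)) - 1363 = (67 + 225 - 210) - 1363 = 82 - 1363 = -1281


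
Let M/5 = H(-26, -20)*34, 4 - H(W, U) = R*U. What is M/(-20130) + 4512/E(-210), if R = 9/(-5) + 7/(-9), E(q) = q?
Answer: -13369324/634095 ≈ -21.084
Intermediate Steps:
R = -116/45 (R = 9*(-⅕) + 7*(-⅑) = -9/5 - 7/9 = -116/45 ≈ -2.5778)
H(W, U) = 4 + 116*U/45 (H(W, U) = 4 - (-116)*U/45 = 4 + 116*U/45)
M = -72760/9 (M = 5*((4 + (116/45)*(-20))*34) = 5*((4 - 464/9)*34) = 5*(-428/9*34) = 5*(-14552/9) = -72760/9 ≈ -8084.4)
M/(-20130) + 4512/E(-210) = -72760/9/(-20130) + 4512/(-210) = -72760/9*(-1/20130) + 4512*(-1/210) = 7276/18117 - 752/35 = -13369324/634095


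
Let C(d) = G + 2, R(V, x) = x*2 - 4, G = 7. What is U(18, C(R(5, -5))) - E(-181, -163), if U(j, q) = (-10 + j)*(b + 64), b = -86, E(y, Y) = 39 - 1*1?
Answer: -214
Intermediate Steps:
R(V, x) = -4 + 2*x (R(V, x) = 2*x - 4 = -4 + 2*x)
E(y, Y) = 38 (E(y, Y) = 39 - 1 = 38)
C(d) = 9 (C(d) = 7 + 2 = 9)
U(j, q) = 220 - 22*j (U(j, q) = (-10 + j)*(-86 + 64) = (-10 + j)*(-22) = 220 - 22*j)
U(18, C(R(5, -5))) - E(-181, -163) = (220 - 22*18) - 1*38 = (220 - 396) - 38 = -176 - 38 = -214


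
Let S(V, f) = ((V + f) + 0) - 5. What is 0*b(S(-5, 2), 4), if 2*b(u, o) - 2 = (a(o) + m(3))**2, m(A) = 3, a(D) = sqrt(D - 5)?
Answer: 0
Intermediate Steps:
a(D) = sqrt(-5 + D)
S(V, f) = -5 + V + f (S(V, f) = (V + f) - 5 = -5 + V + f)
b(u, o) = 1 + (3 + sqrt(-5 + o))**2/2 (b(u, o) = 1 + (sqrt(-5 + o) + 3)**2/2 = 1 + (3 + sqrt(-5 + o))**2/2)
0*b(S(-5, 2), 4) = 0*(1 + (3 + sqrt(-5 + 4))**2/2) = 0*(1 + (3 + sqrt(-1))**2/2) = 0*(1 + (3 + I)**2/2) = 0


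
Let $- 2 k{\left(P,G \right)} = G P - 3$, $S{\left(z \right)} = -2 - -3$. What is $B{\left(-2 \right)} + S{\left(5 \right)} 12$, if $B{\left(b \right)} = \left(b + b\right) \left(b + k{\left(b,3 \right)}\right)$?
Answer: $2$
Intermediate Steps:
$S{\left(z \right)} = 1$ ($S{\left(z \right)} = -2 + 3 = 1$)
$k{\left(P,G \right)} = \frac{3}{2} - \frac{G P}{2}$ ($k{\left(P,G \right)} = - \frac{G P - 3}{2} = - \frac{-3 + G P}{2} = \frac{3}{2} - \frac{G P}{2}$)
$B{\left(b \right)} = 2 b \left(\frac{3}{2} - \frac{b}{2}\right)$ ($B{\left(b \right)} = \left(b + b\right) \left(b + \left(\frac{3}{2} - \frac{3 b}{2}\right)\right) = 2 b \left(b - \left(- \frac{3}{2} + \frac{3 b}{2}\right)\right) = 2 b \left(\frac{3}{2} - \frac{b}{2}\right)$)
$B{\left(-2 \right)} + S{\left(5 \right)} 12 = - 2 \left(3 - -2\right) + 1 \cdot 12 = - 2 \left(3 + 2\right) + 12 = \left(-2\right) 5 + 12 = -10 + 12 = 2$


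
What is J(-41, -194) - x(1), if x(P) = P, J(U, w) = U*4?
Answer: -165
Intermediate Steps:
J(U, w) = 4*U
J(-41, -194) - x(1) = 4*(-41) - 1*1 = -164 - 1 = -165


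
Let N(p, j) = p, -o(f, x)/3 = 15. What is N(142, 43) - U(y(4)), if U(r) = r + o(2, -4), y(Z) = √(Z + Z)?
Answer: 187 - 2*√2 ≈ 184.17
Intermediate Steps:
o(f, x) = -45 (o(f, x) = -3*15 = -45)
y(Z) = √2*√Z (y(Z) = √(2*Z) = √2*√Z)
U(r) = -45 + r (U(r) = r - 45 = -45 + r)
N(142, 43) - U(y(4)) = 142 - (-45 + √2*√4) = 142 - (-45 + √2*2) = 142 - (-45 + 2*√2) = 142 + (45 - 2*√2) = 187 - 2*√2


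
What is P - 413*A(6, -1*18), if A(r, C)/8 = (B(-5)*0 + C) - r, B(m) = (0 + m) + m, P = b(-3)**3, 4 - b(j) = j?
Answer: 79639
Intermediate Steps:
b(j) = 4 - j
P = 343 (P = (4 - 1*(-3))**3 = (4 + 3)**3 = 7**3 = 343)
B(m) = 2*m (B(m) = m + m = 2*m)
A(r, C) = -8*r + 8*C (A(r, C) = 8*(((2*(-5))*0 + C) - r) = 8*((-10*0 + C) - r) = 8*((0 + C) - r) = 8*(C - r) = -8*r + 8*C)
P - 413*A(6, -1*18) = 343 - 413*(-8*6 + 8*(-1*18)) = 343 - 413*(-48 + 8*(-18)) = 343 - 413*(-48 - 144) = 343 - 413*(-192) = 343 + 79296 = 79639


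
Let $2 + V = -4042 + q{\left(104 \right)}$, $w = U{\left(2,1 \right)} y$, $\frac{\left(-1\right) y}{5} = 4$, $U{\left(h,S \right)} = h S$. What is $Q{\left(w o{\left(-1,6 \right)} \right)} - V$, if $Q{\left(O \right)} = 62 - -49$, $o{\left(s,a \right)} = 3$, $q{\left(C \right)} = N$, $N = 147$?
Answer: $4008$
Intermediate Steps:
$q{\left(C \right)} = 147$
$U{\left(h,S \right)} = S h$
$y = -20$ ($y = \left(-5\right) 4 = -20$)
$w = -40$ ($w = 1 \cdot 2 \left(-20\right) = 2 \left(-20\right) = -40$)
$Q{\left(O \right)} = 111$ ($Q{\left(O \right)} = 62 + 49 = 111$)
$V = -3897$ ($V = -2 + \left(-4042 + 147\right) = -2 - 3895 = -3897$)
$Q{\left(w o{\left(-1,6 \right)} \right)} - V = 111 - -3897 = 111 + 3897 = 4008$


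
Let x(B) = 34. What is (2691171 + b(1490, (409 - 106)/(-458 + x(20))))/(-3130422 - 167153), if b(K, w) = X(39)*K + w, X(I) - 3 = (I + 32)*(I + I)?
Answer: -4641638361/1398171800 ≈ -3.3198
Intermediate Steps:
X(I) = 3 + 2*I*(32 + I) (X(I) = 3 + (I + 32)*(I + I) = 3 + (32 + I)*(2*I) = 3 + 2*I*(32 + I))
b(K, w) = w + 5541*K (b(K, w) = (3 + 2*39**2 + 64*39)*K + w = (3 + 2*1521 + 2496)*K + w = (3 + 3042 + 2496)*K + w = 5541*K + w = w + 5541*K)
(2691171 + b(1490, (409 - 106)/(-458 + x(20))))/(-3130422 - 167153) = (2691171 + ((409 - 106)/(-458 + 34) + 5541*1490))/(-3130422 - 167153) = (2691171 + (303/(-424) + 8256090))/(-3297575) = (2691171 + (303*(-1/424) + 8256090))*(-1/3297575) = (2691171 + (-303/424 + 8256090))*(-1/3297575) = (2691171 + 3500581857/424)*(-1/3297575) = (4641638361/424)*(-1/3297575) = -4641638361/1398171800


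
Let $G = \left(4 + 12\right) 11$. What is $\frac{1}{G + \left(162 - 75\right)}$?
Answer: $\frac{1}{263} \approx 0.0038023$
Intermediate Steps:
$G = 176$ ($G = 16 \cdot 11 = 176$)
$\frac{1}{G + \left(162 - 75\right)} = \frac{1}{176 + \left(162 - 75\right)} = \frac{1}{176 + 87} = \frac{1}{263}$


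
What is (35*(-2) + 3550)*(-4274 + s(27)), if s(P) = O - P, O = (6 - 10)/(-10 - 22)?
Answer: -14967045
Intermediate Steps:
O = ⅛ (O = -4/(-32) = -4*(-1/32) = ⅛ ≈ 0.12500)
s(P) = ⅛ - P
(35*(-2) + 3550)*(-4274 + s(27)) = (35*(-2) + 3550)*(-4274 + (⅛ - 1*27)) = (-70 + 3550)*(-4274 + (⅛ - 27)) = 3480*(-4274 - 215/8) = 3480*(-34407/8) = -14967045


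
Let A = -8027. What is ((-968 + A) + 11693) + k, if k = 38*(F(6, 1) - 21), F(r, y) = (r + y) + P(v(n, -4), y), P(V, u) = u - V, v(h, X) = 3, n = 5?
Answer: 2090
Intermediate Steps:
F(r, y) = -3 + r + 2*y (F(r, y) = (r + y) + (y - 1*3) = (r + y) + (y - 3) = (r + y) + (-3 + y) = -3 + r + 2*y)
k = -608 (k = 38*((-3 + 6 + 2*1) - 21) = 38*((-3 + 6 + 2) - 21) = 38*(5 - 21) = 38*(-16) = -608)
((-968 + A) + 11693) + k = ((-968 - 8027) + 11693) - 608 = (-8995 + 11693) - 608 = 2698 - 608 = 2090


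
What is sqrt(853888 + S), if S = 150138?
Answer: sqrt(1004026) ≈ 1002.0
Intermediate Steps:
sqrt(853888 + S) = sqrt(853888 + 150138) = sqrt(1004026)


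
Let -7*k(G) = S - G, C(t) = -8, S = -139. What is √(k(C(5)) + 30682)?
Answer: √1504335/7 ≈ 175.22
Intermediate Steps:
k(G) = 139/7 + G/7 (k(G) = -(-139 - G)/7 = 139/7 + G/7)
√(k(C(5)) + 30682) = √((139/7 + (⅐)*(-8)) + 30682) = √((139/7 - 8/7) + 30682) = √(131/7 + 30682) = √(214905/7) = √1504335/7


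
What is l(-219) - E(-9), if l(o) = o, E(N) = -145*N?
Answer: -1524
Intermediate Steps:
l(-219) - E(-9) = -219 - (-145)*(-9) = -219 - 1*1305 = -219 - 1305 = -1524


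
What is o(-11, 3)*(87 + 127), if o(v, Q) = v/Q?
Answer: -2354/3 ≈ -784.67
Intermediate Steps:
o(-11, 3)*(87 + 127) = (-11/3)*(87 + 127) = -11*⅓*214 = -11/3*214 = -2354/3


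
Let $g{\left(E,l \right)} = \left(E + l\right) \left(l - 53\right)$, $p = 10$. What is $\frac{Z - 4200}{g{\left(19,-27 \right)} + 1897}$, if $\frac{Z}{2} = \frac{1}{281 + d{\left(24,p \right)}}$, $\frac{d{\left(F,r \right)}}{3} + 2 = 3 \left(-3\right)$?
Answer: $- \frac{520799}{314588} \approx -1.6555$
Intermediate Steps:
$d{\left(F,r \right)} = -33$ ($d{\left(F,r \right)} = -6 + 3 \cdot 3 \left(-3\right) = -6 + 3 \left(-9\right) = -6 - 27 = -33$)
$g{\left(E,l \right)} = \left(-53 + l\right) \left(E + l\right)$ ($g{\left(E,l \right)} = \left(E + l\right) \left(-53 + l\right) = \left(-53 + l\right) \left(E + l\right)$)
$Z = \frac{1}{124}$ ($Z = \frac{2}{281 - 33} = \frac{2}{248} = 2 \cdot \frac{1}{248} = \frac{1}{124} \approx 0.0080645$)
$\frac{Z - 4200}{g{\left(19,-27 \right)} + 1897} = \frac{\frac{1}{124} - 4200}{\left(\left(-27\right)^{2} - 1007 - -1431 + 19 \left(-27\right)\right) + 1897} = - \frac{520799}{124 \left(\left(729 - 1007 + 1431 - 513\right) + 1897\right)} = - \frac{520799}{124 \left(640 + 1897\right)} = - \frac{520799}{124 \cdot 2537} = \left(- \frac{520799}{124}\right) \frac{1}{2537} = - \frac{520799}{314588}$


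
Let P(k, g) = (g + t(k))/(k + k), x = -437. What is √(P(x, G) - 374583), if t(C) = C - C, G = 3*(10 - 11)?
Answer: 3*I*√31792773454/874 ≈ 612.03*I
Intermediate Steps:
G = -3 (G = 3*(-1) = -3)
t(C) = 0
P(k, g) = g/(2*k) (P(k, g) = (g + 0)/(k + k) = g/((2*k)) = g*(1/(2*k)) = g/(2*k))
√(P(x, G) - 374583) = √((½)*(-3)/(-437) - 374583) = √((½)*(-3)*(-1/437) - 374583) = √(3/874 - 374583) = √(-327385539/874) = 3*I*√31792773454/874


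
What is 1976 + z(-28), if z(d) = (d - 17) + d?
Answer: 1903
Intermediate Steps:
z(d) = -17 + 2*d (z(d) = (-17 + d) + d = -17 + 2*d)
1976 + z(-28) = 1976 + (-17 + 2*(-28)) = 1976 + (-17 - 56) = 1976 - 73 = 1903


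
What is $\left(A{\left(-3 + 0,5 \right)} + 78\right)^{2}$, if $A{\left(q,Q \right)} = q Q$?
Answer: $3969$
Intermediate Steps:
$A{\left(q,Q \right)} = Q q$
$\left(A{\left(-3 + 0,5 \right)} + 78\right)^{2} = \left(5 \left(-3 + 0\right) + 78\right)^{2} = \left(5 \left(-3\right) + 78\right)^{2} = \left(-15 + 78\right)^{2} = 63^{2} = 3969$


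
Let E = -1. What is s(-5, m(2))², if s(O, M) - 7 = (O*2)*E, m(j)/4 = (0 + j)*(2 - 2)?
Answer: 289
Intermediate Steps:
m(j) = 0 (m(j) = 4*((0 + j)*(2 - 2)) = 4*(j*0) = 4*0 = 0)
s(O, M) = 7 - 2*O (s(O, M) = 7 + (O*2)*(-1) = 7 + (2*O)*(-1) = 7 - 2*O)
s(-5, m(2))² = (7 - 2*(-5))² = (7 + 10)² = 17² = 289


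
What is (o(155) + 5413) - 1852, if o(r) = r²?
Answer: 27586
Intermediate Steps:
(o(155) + 5413) - 1852 = (155² + 5413) - 1852 = (24025 + 5413) - 1852 = 29438 - 1852 = 27586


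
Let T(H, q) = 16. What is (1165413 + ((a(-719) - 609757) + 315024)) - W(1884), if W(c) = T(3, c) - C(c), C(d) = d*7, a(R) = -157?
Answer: 883695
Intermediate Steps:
C(d) = 7*d
W(c) = 16 - 7*c
(1165413 + ((a(-719) - 609757) + 315024)) - W(1884) = (1165413 + ((-157 - 609757) + 315024)) - (16 - 7*1884) = (1165413 + (-609914 + 315024)) - (16 - 13188) = (1165413 - 294890) - 1*(-13172) = 870523 + 13172 = 883695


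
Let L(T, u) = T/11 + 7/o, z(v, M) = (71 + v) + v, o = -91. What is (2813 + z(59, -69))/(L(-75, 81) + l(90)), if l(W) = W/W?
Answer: -429286/843 ≈ -509.24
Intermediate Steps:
z(v, M) = 71 + 2*v
l(W) = 1
L(T, u) = -1/13 + T/11 (L(T, u) = T/11 + 7/(-91) = T*(1/11) + 7*(-1/91) = T/11 - 1/13 = -1/13 + T/11)
(2813 + z(59, -69))/(L(-75, 81) + l(90)) = (2813 + (71 + 2*59))/((-1/13 + (1/11)*(-75)) + 1) = (2813 + (71 + 118))/((-1/13 - 75/11) + 1) = (2813 + 189)/(-986/143 + 1) = 3002/(-843/143) = 3002*(-143/843) = -429286/843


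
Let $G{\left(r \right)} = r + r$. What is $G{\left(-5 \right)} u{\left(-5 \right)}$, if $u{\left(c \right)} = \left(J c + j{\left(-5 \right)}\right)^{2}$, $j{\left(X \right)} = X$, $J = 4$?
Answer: $-6250$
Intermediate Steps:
$G{\left(r \right)} = 2 r$
$u{\left(c \right)} = \left(-5 + 4 c\right)^{2}$ ($u{\left(c \right)} = \left(4 c - 5\right)^{2} = \left(-5 + 4 c\right)^{2}$)
$G{\left(-5 \right)} u{\left(-5 \right)} = 2 \left(-5\right) \left(-5 + 4 \left(-5\right)\right)^{2} = - 10 \left(-5 - 20\right)^{2} = - 10 \left(-25\right)^{2} = \left(-10\right) 625 = -6250$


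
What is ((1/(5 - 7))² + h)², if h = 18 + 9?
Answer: 11881/16 ≈ 742.56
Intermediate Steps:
h = 27
((1/(5 - 7))² + h)² = ((1/(5 - 7))² + 27)² = ((1/(-2))² + 27)² = ((-½)² + 27)² = (¼ + 27)² = (109/4)² = 11881/16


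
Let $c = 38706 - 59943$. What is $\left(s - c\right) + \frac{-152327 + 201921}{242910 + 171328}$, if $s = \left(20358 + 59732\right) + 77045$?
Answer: $\frac{36944255065}{207119} \approx 1.7837 \cdot 10^{5}$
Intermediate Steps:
$s = 157135$ ($s = 80090 + 77045 = 157135$)
$c = -21237$ ($c = 38706 - 59943 = -21237$)
$\left(s - c\right) + \frac{-152327 + 201921}{242910 + 171328} = \left(157135 - -21237\right) + \frac{-152327 + 201921}{242910 + 171328} = \left(157135 + 21237\right) + \frac{49594}{414238} = 178372 + 49594 \cdot \frac{1}{414238} = 178372 + \frac{24797}{207119} = \frac{36944255065}{207119}$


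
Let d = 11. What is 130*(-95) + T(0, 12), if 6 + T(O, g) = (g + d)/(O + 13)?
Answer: -160605/13 ≈ -12354.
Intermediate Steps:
T(O, g) = -6 + (11 + g)/(13 + O) (T(O, g) = -6 + (g + 11)/(O + 13) = -6 + (11 + g)/(13 + O))
130*(-95) + T(0, 12) = 130*(-95) + (-67 + 12 - 6*0)/(13 + 0) = -12350 + (-67 + 12 + 0)/13 = -12350 + (1/13)*(-55) = -12350 - 55/13 = -160605/13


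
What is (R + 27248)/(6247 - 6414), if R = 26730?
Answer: -53978/167 ≈ -323.22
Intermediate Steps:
(R + 27248)/(6247 - 6414) = (26730 + 27248)/(6247 - 6414) = 53978/(-167) = 53978*(-1/167) = -53978/167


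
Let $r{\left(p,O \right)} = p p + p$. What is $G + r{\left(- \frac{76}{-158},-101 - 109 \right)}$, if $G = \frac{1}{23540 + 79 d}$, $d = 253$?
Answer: $\frac{193527283}{271652007} \approx 0.71241$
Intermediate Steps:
$r{\left(p,O \right)} = p + p^{2}$ ($r{\left(p,O \right)} = p^{2} + p = p + p^{2}$)
$G = \frac{1}{43527}$ ($G = \frac{1}{23540 + 79 \cdot 253} = \frac{1}{23540 + 19987} = \frac{1}{43527} \approx 2.2974 \cdot 10^{-5}$)
$G + r{\left(- \frac{76}{-158},-101 - 109 \right)} = \frac{1}{43527} + - \frac{76}{-158} \left(1 - \frac{76}{-158}\right) = \frac{1}{43527} + \left(-76\right) \left(- \frac{1}{158}\right) \left(1 - - \frac{38}{79}\right) = \frac{1}{43527} + \frac{38 \left(1 + \frac{38}{79}\right)}{79} = \frac{1}{43527} + \frac{38}{79} \cdot \frac{117}{79} = \frac{1}{43527} + \frac{4446}{6241} = \frac{193527283}{271652007}$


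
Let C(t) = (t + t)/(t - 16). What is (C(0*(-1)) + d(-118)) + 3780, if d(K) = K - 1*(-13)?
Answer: 3675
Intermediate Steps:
d(K) = 13 + K (d(K) = K + 13 = 13 + K)
C(t) = 2*t/(-16 + t) (C(t) = (2*t)/(-16 + t) = 2*t/(-16 + t))
(C(0*(-1)) + d(-118)) + 3780 = (2*(0*(-1))/(-16 + 0*(-1)) + (13 - 118)) + 3780 = (2*0/(-16 + 0) - 105) + 3780 = (2*0/(-16) - 105) + 3780 = (2*0*(-1/16) - 105) + 3780 = (0 - 105) + 3780 = -105 + 3780 = 3675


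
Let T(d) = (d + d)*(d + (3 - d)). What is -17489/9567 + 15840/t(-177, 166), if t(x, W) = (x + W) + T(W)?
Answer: 26862923/1884699 ≈ 14.253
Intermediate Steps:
T(d) = 6*d (T(d) = (2*d)*3 = 6*d)
t(x, W) = x + 7*W (t(x, W) = (x + W) + 6*W = (W + x) + 6*W = x + 7*W)
-17489/9567 + 15840/t(-177, 166) = -17489/9567 + 15840/(-177 + 7*166) = -17489*1/9567 + 15840/(-177 + 1162) = -17489/9567 + 15840/985 = -17489/9567 + 15840*(1/985) = -17489/9567 + 3168/197 = 26862923/1884699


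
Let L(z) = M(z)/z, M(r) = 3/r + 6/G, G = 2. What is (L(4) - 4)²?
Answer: 2401/256 ≈ 9.3789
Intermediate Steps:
M(r) = 3 + 3/r (M(r) = 3/r + 6/2 = 3/r + 6*(½) = 3/r + 3 = 3 + 3/r)
L(z) = (3 + 3/z)/z
(L(4) - 4)² = (3*(1 + 4)/4² - 4)² = (3*(1/16)*5 - 4)² = (15/16 - 4)² = (-49/16)² = 2401/256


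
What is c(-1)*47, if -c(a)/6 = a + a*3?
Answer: 1128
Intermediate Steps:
c(a) = -24*a (c(a) = -6*(a + a*3) = -6*(a + 3*a) = -24*a)
c(-1)*47 = -24*(-1)*47 = 24*47 = 1128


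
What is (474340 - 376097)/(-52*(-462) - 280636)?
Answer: -98243/256612 ≈ -0.38285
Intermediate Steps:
(474340 - 376097)/(-52*(-462) - 280636) = 98243/(24024 - 280636) = 98243/(-256612) = 98243*(-1/256612) = -98243/256612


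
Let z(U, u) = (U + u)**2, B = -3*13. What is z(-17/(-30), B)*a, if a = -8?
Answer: -2658818/225 ≈ -11817.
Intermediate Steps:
B = -39
z(-17/(-30), B)*a = (-17/(-30) - 39)**2*(-8) = (-17*(-1/30) - 39)**2*(-8) = (17/30 - 39)**2*(-8) = (-1153/30)**2*(-8) = (1329409/900)*(-8) = -2658818/225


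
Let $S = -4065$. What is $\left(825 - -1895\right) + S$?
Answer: $-1345$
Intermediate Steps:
$\left(825 - -1895\right) + S = \left(825 - -1895\right) - 4065 = \left(825 + 1895\right) - 4065 = 2720 - 4065 = -1345$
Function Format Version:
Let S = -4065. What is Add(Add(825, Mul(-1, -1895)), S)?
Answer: -1345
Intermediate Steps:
Add(Add(825, Mul(-1, -1895)), S) = Add(Add(825, Mul(-1, -1895)), -4065) = Add(Add(825, 1895), -4065) = Add(2720, -4065) = -1345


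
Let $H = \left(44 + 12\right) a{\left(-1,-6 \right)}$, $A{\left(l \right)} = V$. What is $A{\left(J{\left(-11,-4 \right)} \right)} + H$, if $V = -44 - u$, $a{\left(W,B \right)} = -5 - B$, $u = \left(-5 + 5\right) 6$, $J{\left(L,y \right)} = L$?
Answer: $12$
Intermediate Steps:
$u = 0$ ($u = 0 \cdot 6 = 0$)
$V = -44$ ($V = -44 - 0 = -44 + 0 = -44$)
$A{\left(l \right)} = -44$
$H = 56$ ($H = \left(44 + 12\right) \left(-5 - -6\right) = 56 \left(-5 + 6\right) = 56 \cdot 1 = 56$)
$A{\left(J{\left(-11,-4 \right)} \right)} + H = -44 + 56 = 12$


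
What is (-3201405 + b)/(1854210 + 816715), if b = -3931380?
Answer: -1426557/534185 ≈ -2.6705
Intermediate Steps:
(-3201405 + b)/(1854210 + 816715) = (-3201405 - 3931380)/(1854210 + 816715) = -7132785/2670925 = -7132785*1/2670925 = -1426557/534185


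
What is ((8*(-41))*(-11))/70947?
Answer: 3608/70947 ≈ 0.050855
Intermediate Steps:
((8*(-41))*(-11))/70947 = -328*(-11)*(1/70947) = 3608*(1/70947) = 3608/70947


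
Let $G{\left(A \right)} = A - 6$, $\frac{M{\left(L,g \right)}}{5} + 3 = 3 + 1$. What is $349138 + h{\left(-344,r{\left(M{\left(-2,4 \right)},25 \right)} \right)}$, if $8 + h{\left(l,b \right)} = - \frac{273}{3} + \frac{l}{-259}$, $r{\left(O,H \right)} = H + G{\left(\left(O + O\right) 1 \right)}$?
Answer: $\frac{90401445}{259} \approx 3.4904 \cdot 10^{5}$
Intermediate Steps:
$M{\left(L,g \right)} = 5$ ($M{\left(L,g \right)} = -15 + 5 \left(3 + 1\right) = -15 + 5 \cdot 4 = -15 + 20 = 5$)
$G{\left(A \right)} = -6 + A$ ($G{\left(A \right)} = A - 6 = -6 + A$)
$r{\left(O,H \right)} = -6 + H + 2 O$ ($r{\left(O,H \right)} = H + \left(-6 + \left(O + O\right) 1\right) = H + \left(-6 + 2 O 1\right) = H + \left(-6 + 2 O\right) = -6 + H + 2 O$)
$h{\left(l,b \right)} = -99 - \frac{l}{259}$ ($h{\left(l,b \right)} = -8 + \left(- \frac{273}{3} + \frac{l}{-259}\right) = -8 + \left(\left(-273\right) \frac{1}{3} + l \left(- \frac{1}{259}\right)\right) = -8 - \left(91 + \frac{l}{259}\right) = -99 - \frac{l}{259}$)
$349138 + h{\left(-344,r{\left(M{\left(-2,4 \right)},25 \right)} \right)} = 349138 - \frac{25297}{259} = \frac{90401445}{259}$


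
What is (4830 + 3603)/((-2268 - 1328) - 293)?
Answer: -8433/3889 ≈ -2.1684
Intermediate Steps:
(4830 + 3603)/((-2268 - 1328) - 293) = 8433/(-3596 - 293) = 8433/(-3889) = 8433*(-1/3889) = -8433/3889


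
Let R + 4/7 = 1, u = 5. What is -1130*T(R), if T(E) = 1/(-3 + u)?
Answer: -565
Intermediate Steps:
R = 3/7 (R = -4/7 + 1 = 3/7 ≈ 0.42857)
T(E) = ½ (T(E) = 1/(-3 + 5) = 1/2 = ½)
-1130*T(R) = -1130*½ = -565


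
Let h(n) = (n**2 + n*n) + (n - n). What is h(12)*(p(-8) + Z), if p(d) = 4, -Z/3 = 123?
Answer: -105120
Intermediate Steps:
Z = -369 (Z = -3*123 = -369)
h(n) = 2*n**2 (h(n) = (n**2 + n**2) + 0 = 2*n**2 + 0 = 2*n**2)
h(12)*(p(-8) + Z) = (2*12**2)*(4 - 369) = (2*144)*(-365) = 288*(-365) = -105120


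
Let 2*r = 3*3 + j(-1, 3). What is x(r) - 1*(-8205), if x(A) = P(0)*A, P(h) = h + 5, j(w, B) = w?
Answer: 8225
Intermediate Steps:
P(h) = 5 + h
r = 4 (r = (3*3 - 1)/2 = (9 - 1)/2 = (½)*8 = 4)
x(A) = 5*A (x(A) = (5 + 0)*A = 5*A)
x(r) - 1*(-8205) = 5*4 - 1*(-8205) = 20 + 8205 = 8225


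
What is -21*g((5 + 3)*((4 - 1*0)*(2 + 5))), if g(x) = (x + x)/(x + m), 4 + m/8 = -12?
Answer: -98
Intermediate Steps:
m = -128 (m = -32 + 8*(-12) = -32 - 96 = -128)
g(x) = 2*x/(-128 + x) (g(x) = (x + x)/(x - 128) = (2*x)/(-128 + x) = 2*x/(-128 + x))
-21*g((5 + 3)*((4 - 1*0)*(2 + 5))) = -42*(5 + 3)*((4 - 1*0)*(2 + 5))/(-128 + (5 + 3)*((4 - 1*0)*(2 + 5))) = -42*8*((4 + 0)*7)/(-128 + 8*((4 + 0)*7)) = -42*8*(4*7)/(-128 + 8*(4*7)) = -42*8*28/(-128 + 8*28) = -42*224/(-128 + 224) = -42*224/96 = -21*14/3 = -98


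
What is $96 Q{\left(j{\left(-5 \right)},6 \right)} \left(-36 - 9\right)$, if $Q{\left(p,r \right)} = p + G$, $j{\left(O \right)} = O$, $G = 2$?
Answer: $12960$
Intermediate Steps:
$Q{\left(p,r \right)} = 2 + p$ ($Q{\left(p,r \right)} = p + 2 = 2 + p$)
$96 Q{\left(j{\left(-5 \right)},6 \right)} \left(-36 - 9\right) = 96 \left(2 - 5\right) \left(-36 - 9\right) = 96 \left(-3\right) \left(-36 - 9\right) = \left(-288\right) \left(-45\right) = 12960$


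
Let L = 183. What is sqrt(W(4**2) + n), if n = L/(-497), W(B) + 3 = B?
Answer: sqrt(3120166)/497 ≈ 3.5541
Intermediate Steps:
W(B) = -3 + B
n = -183/497 (n = 183/(-497) = 183*(-1/497) = -183/497 ≈ -0.36821)
sqrt(W(4**2) + n) = sqrt((-3 + 4**2) - 183/497) = sqrt((-3 + 16) - 183/497) = sqrt(13 - 183/497) = sqrt(6278/497) = sqrt(3120166)/497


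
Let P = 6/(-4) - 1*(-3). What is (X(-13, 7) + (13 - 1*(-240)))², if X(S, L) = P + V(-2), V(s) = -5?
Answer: 249001/4 ≈ 62250.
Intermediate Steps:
P = 3/2 (P = 6*(-¼) + 3 = -3/2 + 3 = 3/2 ≈ 1.5000)
X(S, L) = -7/2 (X(S, L) = 3/2 - 5 = -7/2)
(X(-13, 7) + (13 - 1*(-240)))² = (-7/2 + (13 - 1*(-240)))² = (-7/2 + (13 + 240))² = (-7/2 + 253)² = (499/2)² = 249001/4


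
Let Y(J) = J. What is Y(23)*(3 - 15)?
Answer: -276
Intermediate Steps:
Y(23)*(3 - 15) = 23*(3 - 15) = 23*(-12) = -276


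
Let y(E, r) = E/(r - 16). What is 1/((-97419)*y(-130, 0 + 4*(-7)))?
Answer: -22/6332235 ≈ -3.4743e-6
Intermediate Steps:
y(E, r) = E/(-16 + r)
1/((-97419)*y(-130, 0 + 4*(-7))) = 1/((-97419)*((-130/(-16 + (0 + 4*(-7)))))) = -1/(97419*((-130/(-16 + (0 - 28))))) = -1/(97419*((-130/(-16 - 28)))) = -1/(97419*((-130/(-44)))) = -1/(97419*((-130*(-1/44)))) = -1/(97419*65/22) = -1/97419*22/65 = -22/6332235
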